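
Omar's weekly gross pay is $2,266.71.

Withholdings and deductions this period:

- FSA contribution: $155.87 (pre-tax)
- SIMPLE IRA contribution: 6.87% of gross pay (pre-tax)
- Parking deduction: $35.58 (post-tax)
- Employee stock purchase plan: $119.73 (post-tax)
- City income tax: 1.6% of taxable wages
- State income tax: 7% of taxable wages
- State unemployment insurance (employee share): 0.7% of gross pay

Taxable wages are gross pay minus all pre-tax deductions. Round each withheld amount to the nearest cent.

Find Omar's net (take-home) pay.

$1,615.80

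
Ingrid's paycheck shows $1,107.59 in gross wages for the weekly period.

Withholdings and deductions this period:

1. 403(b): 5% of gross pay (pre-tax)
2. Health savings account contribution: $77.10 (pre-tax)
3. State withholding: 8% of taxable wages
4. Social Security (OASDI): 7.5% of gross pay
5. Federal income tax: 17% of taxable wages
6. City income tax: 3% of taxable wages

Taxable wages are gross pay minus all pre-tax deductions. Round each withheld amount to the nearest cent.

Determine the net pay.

403(b): $1,107.59 × 0.05 = $55.38
Health savings account contribution: $77.10
Pre-tax total = $55.38 + $77.10 = $132.48
Taxable wages = $1,107.59 − $132.48 = $975.11
Federal income tax: $975.11 × 0.17 = $165.77
State withholding: $975.11 × 0.08 = $78.01
City income tax: $975.11 × 0.03 = $29.25
Social Security (OASDI): $1,107.59 × 0.075 = $83.07
Total deductions = $55.38 + $77.10 + $165.77 + $78.01 + $29.25 + $83.07 = $488.58
Net pay = $1,107.59 − $488.58 = $619.01

$619.01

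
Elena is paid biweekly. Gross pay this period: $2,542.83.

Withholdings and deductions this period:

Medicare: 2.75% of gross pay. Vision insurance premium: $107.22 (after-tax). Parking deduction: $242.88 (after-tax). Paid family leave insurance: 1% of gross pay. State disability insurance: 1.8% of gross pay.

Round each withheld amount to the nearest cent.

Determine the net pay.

Medicare: $2,542.83 × 0.0275 = $69.93
Paid family leave insurance: $2,542.83 × 0.01 = $25.43
State disability insurance: $2,542.83 × 0.018 = $45.77
Vision insurance premium: $107.22
Parking deduction: $242.88
Total deductions = $69.93 + $25.43 + $45.77 + $107.22 + $242.88 = $491.23
Net pay = $2,542.83 − $491.23 = $2,051.60

$2,051.60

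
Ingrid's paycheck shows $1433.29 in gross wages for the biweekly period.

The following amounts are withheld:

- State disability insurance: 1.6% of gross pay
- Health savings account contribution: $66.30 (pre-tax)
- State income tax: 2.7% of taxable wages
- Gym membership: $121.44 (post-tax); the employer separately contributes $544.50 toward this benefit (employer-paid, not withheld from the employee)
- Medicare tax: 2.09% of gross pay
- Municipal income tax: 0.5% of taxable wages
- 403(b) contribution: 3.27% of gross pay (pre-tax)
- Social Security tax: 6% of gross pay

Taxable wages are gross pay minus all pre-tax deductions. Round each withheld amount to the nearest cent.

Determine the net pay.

$1017.55

Health savings account contribution: $66.30
403(b) contribution: $1433.29 × 0.0327 = $46.87
Pre-tax total = $66.30 + $46.87 = $113.17
Taxable wages = $1433.29 − $113.17 = $1320.12
State income tax: $1320.12 × 0.027 = $35.64
Municipal income tax: $1320.12 × 0.005 = $6.60
State disability insurance: $1433.29 × 0.016 = $22.93
Social Security tax: $1433.29 × 0.06 = $86.00
Medicare tax: $1433.29 × 0.0209 = $29.96
Gym membership: $121.44
(Employer's $544.50 toward gym membership is not withheld from the employee.)
Total deductions = $66.30 + $46.87 + $35.64 + $6.60 + $22.93 + $86.00 + $29.96 + $121.44 = $415.74
Net pay = $1433.29 − $415.74 = $1017.55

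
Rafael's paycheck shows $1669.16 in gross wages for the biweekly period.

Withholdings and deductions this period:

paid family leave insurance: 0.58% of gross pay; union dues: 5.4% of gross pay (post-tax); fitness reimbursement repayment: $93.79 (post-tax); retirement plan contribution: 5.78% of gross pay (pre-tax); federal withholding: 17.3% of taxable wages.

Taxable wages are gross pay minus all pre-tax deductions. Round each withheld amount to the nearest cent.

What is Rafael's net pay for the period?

$1107.01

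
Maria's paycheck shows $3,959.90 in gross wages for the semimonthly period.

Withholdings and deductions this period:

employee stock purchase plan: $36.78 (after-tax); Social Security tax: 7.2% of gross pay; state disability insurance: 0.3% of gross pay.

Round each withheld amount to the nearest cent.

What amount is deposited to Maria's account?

$3,626.13

Social Security tax: $3,959.90 × 0.072 = $285.11
State disability insurance: $3,959.90 × 0.003 = $11.88
Employee stock purchase plan: $36.78
Total deductions = $285.11 + $11.88 + $36.78 = $333.77
Net pay = $3,959.90 − $333.77 = $3,626.13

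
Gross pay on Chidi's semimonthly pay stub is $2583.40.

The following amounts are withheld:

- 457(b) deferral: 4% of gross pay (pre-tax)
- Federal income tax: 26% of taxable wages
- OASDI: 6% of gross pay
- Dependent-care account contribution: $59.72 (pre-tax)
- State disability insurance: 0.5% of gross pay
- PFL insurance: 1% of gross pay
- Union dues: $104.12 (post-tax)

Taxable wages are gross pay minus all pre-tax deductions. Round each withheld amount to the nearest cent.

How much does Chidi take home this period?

$1493.18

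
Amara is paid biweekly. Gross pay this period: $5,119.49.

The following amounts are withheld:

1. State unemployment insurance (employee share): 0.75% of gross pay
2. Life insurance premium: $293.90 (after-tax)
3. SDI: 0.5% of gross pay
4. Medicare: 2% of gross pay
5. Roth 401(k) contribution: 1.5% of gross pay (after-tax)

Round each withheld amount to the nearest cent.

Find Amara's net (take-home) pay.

$4,582.41

Medicare: $5,119.49 × 0.02 = $102.39
SDI: $5,119.49 × 0.005 = $25.60
State unemployment insurance (employee share): $5,119.49 × 0.0075 = $38.40
Life insurance premium: $293.90
Roth 401(k) contribution: $5,119.49 × 0.015 = $76.79
Total deductions = $102.39 + $25.60 + $38.40 + $293.90 + $76.79 = $537.08
Net pay = $5,119.49 − $537.08 = $4,582.41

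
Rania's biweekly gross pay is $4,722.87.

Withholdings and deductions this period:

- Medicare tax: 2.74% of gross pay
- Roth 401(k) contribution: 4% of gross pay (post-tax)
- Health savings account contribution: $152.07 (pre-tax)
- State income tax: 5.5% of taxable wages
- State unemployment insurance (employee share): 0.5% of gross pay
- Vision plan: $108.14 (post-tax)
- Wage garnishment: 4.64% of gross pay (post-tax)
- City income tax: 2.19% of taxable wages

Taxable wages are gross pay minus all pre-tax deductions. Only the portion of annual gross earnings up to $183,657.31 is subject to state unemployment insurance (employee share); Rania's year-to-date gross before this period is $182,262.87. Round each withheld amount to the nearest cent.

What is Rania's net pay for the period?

$3,566.74

Health savings account contribution: $152.07
Taxable wages = $4,722.87 − $152.07 = $4,570.80
State income tax: $4,570.80 × 0.055 = $251.39
City income tax: $4,570.80 × 0.0219 = $100.10
Medicare tax: $4,722.87 × 0.0274 = $129.41
State unemployment insurance (employee share): only $183,657.31 − $182,262.87 = $1,394.44 of this check is subject → $1,394.44 × 0.005 = $6.97
Vision plan: $108.14
Wage garnishment: $4,722.87 × 0.0464 = $219.14
Roth 401(k) contribution: $4,722.87 × 0.04 = $188.91
Total deductions = $152.07 + $251.39 + $100.10 + $129.41 + $6.97 + $108.14 + $219.14 + $188.91 = $1,156.13
Net pay = $4,722.87 − $1,156.13 = $3,566.74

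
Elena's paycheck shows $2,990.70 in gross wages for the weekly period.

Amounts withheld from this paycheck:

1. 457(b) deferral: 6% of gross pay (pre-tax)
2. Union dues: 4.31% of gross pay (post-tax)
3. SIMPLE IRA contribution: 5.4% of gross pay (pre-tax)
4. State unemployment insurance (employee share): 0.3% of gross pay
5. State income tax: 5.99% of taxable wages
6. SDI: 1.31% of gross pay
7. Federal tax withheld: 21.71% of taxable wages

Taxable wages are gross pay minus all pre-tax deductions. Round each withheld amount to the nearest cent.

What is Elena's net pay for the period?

$1,738.73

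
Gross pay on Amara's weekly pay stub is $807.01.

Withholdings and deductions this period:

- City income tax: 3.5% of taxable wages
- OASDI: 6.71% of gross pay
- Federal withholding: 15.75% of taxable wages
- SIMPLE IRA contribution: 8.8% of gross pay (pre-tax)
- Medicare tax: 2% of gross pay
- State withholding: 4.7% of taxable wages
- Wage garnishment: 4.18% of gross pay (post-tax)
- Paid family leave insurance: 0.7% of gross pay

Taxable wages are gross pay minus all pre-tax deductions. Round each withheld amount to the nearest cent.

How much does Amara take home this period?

$450.05

SIMPLE IRA contribution: $807.01 × 0.088 = $71.02
Taxable wages = $807.01 − $71.02 = $735.99
City income tax: $735.99 × 0.035 = $25.76
State withholding: $735.99 × 0.047 = $34.59
Federal withholding: $735.99 × 0.1575 = $115.92
Paid family leave insurance: $807.01 × 0.007 = $5.65
Medicare tax: $807.01 × 0.02 = $16.14
OASDI: $807.01 × 0.0671 = $54.15
Wage garnishment: $807.01 × 0.0418 = $33.73
Total deductions = $71.02 + $25.76 + $34.59 + $115.92 + $5.65 + $16.14 + $54.15 + $33.73 = $356.96
Net pay = $807.01 − $356.96 = $450.05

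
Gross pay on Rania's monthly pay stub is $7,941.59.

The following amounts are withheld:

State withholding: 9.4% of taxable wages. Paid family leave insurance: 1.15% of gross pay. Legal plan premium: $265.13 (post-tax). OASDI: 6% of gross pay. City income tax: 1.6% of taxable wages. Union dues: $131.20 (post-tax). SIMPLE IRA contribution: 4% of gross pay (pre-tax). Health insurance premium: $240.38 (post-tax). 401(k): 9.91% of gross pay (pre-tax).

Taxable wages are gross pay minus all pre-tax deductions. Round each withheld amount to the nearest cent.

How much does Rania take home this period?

$4,880.32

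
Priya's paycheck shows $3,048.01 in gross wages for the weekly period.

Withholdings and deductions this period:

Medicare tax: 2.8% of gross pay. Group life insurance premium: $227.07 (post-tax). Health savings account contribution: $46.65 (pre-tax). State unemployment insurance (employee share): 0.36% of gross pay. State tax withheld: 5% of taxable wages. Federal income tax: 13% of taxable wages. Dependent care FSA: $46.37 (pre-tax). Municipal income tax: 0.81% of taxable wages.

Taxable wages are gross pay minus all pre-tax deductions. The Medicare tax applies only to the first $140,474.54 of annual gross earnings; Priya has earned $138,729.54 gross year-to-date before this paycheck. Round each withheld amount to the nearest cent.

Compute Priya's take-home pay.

Health savings account contribution: $46.65
Dependent care FSA: $46.37
Pre-tax total = $46.65 + $46.37 = $93.02
Taxable wages = $3,048.01 − $93.02 = $2,954.99
Federal income tax: $2,954.99 × 0.13 = $384.15
Municipal income tax: $2,954.99 × 0.0081 = $23.94
State tax withheld: $2,954.99 × 0.05 = $147.75
Medicare tax: only $140,474.54 − $138,729.54 = $1,745.00 of this check is subject → $1,745.00 × 0.028 = $48.86
State unemployment insurance (employee share): $3,048.01 × 0.0036 = $10.97
Group life insurance premium: $227.07
Total deductions = $46.65 + $46.37 + $384.15 + $23.94 + $147.75 + $48.86 + $10.97 + $227.07 = $935.76
Net pay = $3,048.01 − $935.76 = $2,112.25

$2,112.25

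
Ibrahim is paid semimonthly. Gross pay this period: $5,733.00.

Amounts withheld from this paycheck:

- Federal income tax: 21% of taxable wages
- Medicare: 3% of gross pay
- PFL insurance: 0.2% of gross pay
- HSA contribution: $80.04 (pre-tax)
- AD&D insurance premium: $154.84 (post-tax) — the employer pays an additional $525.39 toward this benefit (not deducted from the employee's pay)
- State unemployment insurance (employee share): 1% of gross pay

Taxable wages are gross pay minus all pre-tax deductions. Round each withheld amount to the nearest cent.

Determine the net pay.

HSA contribution: $80.04
Taxable wages = $5,733.00 − $80.04 = $5,652.96
Federal income tax: $5,652.96 × 0.21 = $1,187.12
Medicare: $5,733.00 × 0.03 = $171.99
State unemployment insurance (employee share): $5,733.00 × 0.01 = $57.33
PFL insurance: $5,733.00 × 0.002 = $11.47
AD&D insurance premium: $154.84
(Employer's $525.39 toward AD&D insurance premium is not withheld from the employee.)
Total deductions = $80.04 + $1,187.12 + $171.99 + $57.33 + $11.47 + $154.84 = $1,662.79
Net pay = $5,733.00 − $1,662.79 = $4,070.21

$4,070.21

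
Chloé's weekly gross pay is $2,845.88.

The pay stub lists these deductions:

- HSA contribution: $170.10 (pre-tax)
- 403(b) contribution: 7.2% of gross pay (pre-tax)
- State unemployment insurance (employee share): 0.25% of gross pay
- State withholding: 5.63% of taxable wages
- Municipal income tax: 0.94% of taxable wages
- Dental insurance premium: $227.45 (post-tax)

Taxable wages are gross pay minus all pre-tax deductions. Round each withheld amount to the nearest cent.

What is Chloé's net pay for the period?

403(b) contribution: $2,845.88 × 0.072 = $204.90
HSA contribution: $170.10
Pre-tax total = $204.90 + $170.10 = $375.00
Taxable wages = $2,845.88 − $375.00 = $2,470.88
State withholding: $2,470.88 × 0.0563 = $139.11
Municipal income tax: $2,470.88 × 0.0094 = $23.23
State unemployment insurance (employee share): $2,845.88 × 0.0025 = $7.11
Dental insurance premium: $227.45
Total deductions = $204.90 + $170.10 + $139.11 + $23.23 + $7.11 + $227.45 = $771.90
Net pay = $2,845.88 − $771.90 = $2,073.98

$2,073.98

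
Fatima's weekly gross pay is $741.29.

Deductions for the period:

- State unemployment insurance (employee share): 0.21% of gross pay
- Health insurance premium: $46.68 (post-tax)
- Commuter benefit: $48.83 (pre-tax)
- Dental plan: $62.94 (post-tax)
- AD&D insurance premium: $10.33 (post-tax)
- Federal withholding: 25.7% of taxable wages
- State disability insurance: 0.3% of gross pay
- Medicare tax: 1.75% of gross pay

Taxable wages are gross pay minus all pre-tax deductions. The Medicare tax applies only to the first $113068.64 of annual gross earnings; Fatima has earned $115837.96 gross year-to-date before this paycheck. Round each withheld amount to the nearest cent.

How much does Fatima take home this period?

$390.77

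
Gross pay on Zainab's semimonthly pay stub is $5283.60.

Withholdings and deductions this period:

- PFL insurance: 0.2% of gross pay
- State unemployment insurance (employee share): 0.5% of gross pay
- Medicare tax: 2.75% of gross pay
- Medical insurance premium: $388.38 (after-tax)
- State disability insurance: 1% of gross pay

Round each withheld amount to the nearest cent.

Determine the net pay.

$4660.09

State unemployment insurance (employee share): $5283.60 × 0.005 = $26.42
Medicare tax: $5283.60 × 0.0275 = $145.30
PFL insurance: $5283.60 × 0.002 = $10.57
State disability insurance: $5283.60 × 0.01 = $52.84
Medical insurance premium: $388.38
Total deductions = $26.42 + $145.30 + $10.57 + $52.84 + $388.38 = $623.51
Net pay = $5283.60 − $623.51 = $4660.09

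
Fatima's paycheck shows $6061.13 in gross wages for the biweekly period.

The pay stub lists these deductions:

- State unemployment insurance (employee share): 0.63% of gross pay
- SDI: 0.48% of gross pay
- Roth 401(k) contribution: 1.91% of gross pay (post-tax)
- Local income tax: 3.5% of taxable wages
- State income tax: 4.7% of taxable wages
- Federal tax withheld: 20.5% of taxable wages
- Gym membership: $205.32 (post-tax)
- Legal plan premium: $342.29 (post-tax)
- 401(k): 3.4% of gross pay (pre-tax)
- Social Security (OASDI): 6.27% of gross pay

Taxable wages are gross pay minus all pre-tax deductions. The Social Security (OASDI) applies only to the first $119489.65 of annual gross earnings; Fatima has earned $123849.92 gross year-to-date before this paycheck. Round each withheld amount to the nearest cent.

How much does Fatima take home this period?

401(k): $6061.13 × 0.034 = $206.08
Taxable wages = $6061.13 − $206.08 = $5855.05
Local income tax: $5855.05 × 0.035 = $204.93
State income tax: $5855.05 × 0.047 = $275.19
Federal tax withheld: $5855.05 × 0.205 = $1200.29
Social Security (OASDI): annual cap $119489.65 already reached (YTD $123849.92), so $0.00
SDI: $6061.13 × 0.0048 = $29.09
State unemployment insurance (employee share): $6061.13 × 0.0063 = $38.19
Legal plan premium: $342.29
Gym membership: $205.32
Roth 401(k) contribution: $6061.13 × 0.0191 = $115.77
Total deductions = $206.08 + $204.93 + $275.19 + $1200.29 + $0.00 + $29.09 + $38.19 + $342.29 + $205.32 + $115.77 = $2617.15
Net pay = $6061.13 − $2617.15 = $3443.98

$3443.98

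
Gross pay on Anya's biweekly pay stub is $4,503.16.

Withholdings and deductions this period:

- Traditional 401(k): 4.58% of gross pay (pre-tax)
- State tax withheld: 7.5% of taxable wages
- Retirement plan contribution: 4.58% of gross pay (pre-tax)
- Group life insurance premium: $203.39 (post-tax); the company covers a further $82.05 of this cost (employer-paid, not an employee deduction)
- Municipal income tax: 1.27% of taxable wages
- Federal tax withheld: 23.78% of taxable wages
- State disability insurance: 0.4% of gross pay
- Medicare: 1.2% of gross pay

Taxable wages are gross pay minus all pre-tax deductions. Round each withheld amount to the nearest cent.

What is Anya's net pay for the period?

Retirement plan contribution: $4,503.16 × 0.0458 = $206.24
Traditional 401(k): $4,503.16 × 0.0458 = $206.24
Pre-tax total = $206.24 + $206.24 = $412.48
Taxable wages = $4,503.16 − $412.48 = $4,090.68
State tax withheld: $4,090.68 × 0.075 = $306.80
Municipal income tax: $4,090.68 × 0.0127 = $51.95
Federal tax withheld: $4,090.68 × 0.2378 = $972.76
Medicare: $4,503.16 × 0.012 = $54.04
State disability insurance: $4,503.16 × 0.004 = $18.01
Group life insurance premium: $203.39
(Employer's $82.05 toward group life insurance premium is not withheld from the employee.)
Total deductions = $206.24 + $206.24 + $306.80 + $51.95 + $972.76 + $54.04 + $18.01 + $203.39 = $2,019.43
Net pay = $4,503.16 − $2,019.43 = $2,483.73

$2,483.73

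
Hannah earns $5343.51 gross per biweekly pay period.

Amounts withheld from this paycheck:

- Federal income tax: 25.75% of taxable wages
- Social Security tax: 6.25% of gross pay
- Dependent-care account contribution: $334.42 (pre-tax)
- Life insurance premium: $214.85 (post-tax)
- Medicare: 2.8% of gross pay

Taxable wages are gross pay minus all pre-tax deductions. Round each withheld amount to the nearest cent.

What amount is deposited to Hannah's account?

$3020.81

Dependent-care account contribution: $334.42
Taxable wages = $5343.51 − $334.42 = $5009.09
Federal income tax: $5009.09 × 0.2575 = $1289.84
Medicare: $5343.51 × 0.028 = $149.62
Social Security tax: $5343.51 × 0.0625 = $333.97
Life insurance premium: $214.85
Total deductions = $334.42 + $1289.84 + $149.62 + $333.97 + $214.85 = $2322.70
Net pay = $5343.51 − $2322.70 = $3020.81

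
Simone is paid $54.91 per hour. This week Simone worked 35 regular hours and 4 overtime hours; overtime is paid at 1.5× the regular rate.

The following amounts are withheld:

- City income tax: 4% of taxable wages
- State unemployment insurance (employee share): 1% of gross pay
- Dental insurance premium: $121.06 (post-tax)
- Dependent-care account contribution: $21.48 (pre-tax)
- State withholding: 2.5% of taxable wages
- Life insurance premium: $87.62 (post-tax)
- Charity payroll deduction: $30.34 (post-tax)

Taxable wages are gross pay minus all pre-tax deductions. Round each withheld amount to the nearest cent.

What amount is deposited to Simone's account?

Regular pay: 35 × $54.91 = $1,921.85
Overtime pay: 4 × $54.91 × 1.5 = $329.46
Gross pay = $1,921.85 + $329.46 = $2,251.31
Dependent-care account contribution: $21.48
Taxable wages = $2,251.31 − $21.48 = $2,229.83
State withholding: $2,229.83 × 0.025 = $55.75
City income tax: $2,229.83 × 0.04 = $89.19
State unemployment insurance (employee share): $2,251.31 × 0.01 = $22.51
Charity payroll deduction: $30.34
Life insurance premium: $87.62
Dental insurance premium: $121.06
Total deductions = $21.48 + $55.75 + $89.19 + $22.51 + $30.34 + $87.62 + $121.06 = $427.95
Net pay = $2,251.31 − $427.95 = $1,823.36

$1,823.36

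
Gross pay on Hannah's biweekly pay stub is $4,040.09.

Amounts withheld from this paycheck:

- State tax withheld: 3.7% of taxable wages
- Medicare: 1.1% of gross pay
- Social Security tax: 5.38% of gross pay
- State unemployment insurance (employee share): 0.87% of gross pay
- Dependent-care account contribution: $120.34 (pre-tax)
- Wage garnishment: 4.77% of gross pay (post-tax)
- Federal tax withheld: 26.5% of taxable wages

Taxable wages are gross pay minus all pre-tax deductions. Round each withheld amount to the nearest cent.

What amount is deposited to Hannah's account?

Dependent-care account contribution: $120.34
Taxable wages = $4,040.09 − $120.34 = $3,919.75
State tax withheld: $3,919.75 × 0.037 = $145.03
Federal tax withheld: $3,919.75 × 0.265 = $1,038.73
Social Security tax: $4,040.09 × 0.0538 = $217.36
Medicare: $4,040.09 × 0.011 = $44.44
State unemployment insurance (employee share): $4,040.09 × 0.0087 = $35.15
Wage garnishment: $4,040.09 × 0.0477 = $192.71
Total deductions = $120.34 + $145.03 + $1,038.73 + $217.36 + $44.44 + $35.15 + $192.71 = $1,793.76
Net pay = $4,040.09 − $1,793.76 = $2,246.33

$2,246.33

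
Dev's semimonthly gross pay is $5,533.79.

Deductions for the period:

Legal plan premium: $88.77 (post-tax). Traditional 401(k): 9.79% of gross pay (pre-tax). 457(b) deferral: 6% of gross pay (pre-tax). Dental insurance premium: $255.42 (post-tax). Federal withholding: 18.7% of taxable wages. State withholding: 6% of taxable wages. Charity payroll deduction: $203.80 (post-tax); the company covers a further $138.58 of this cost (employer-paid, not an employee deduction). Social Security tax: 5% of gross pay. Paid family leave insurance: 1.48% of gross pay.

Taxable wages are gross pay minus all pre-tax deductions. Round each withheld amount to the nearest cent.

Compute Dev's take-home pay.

$2,602.40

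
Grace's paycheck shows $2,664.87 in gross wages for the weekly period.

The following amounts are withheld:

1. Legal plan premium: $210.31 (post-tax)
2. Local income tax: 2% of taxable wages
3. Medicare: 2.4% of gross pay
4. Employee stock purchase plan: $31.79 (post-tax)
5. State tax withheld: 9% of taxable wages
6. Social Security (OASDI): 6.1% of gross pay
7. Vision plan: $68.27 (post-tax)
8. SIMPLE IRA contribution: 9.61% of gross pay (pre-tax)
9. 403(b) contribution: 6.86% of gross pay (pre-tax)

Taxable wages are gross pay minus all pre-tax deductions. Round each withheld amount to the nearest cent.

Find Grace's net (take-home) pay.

$1,444.22

403(b) contribution: $2,664.87 × 0.0686 = $182.81
SIMPLE IRA contribution: $2,664.87 × 0.0961 = $256.09
Pre-tax total = $182.81 + $256.09 = $438.90
Taxable wages = $2,664.87 − $438.90 = $2,225.97
Local income tax: $2,225.97 × 0.02 = $44.52
State tax withheld: $2,225.97 × 0.09 = $200.34
Medicare: $2,664.87 × 0.024 = $63.96
Social Security (OASDI): $2,664.87 × 0.061 = $162.56
Vision plan: $68.27
Employee stock purchase plan: $31.79
Legal plan premium: $210.31
Total deductions = $182.81 + $256.09 + $44.52 + $200.34 + $63.96 + $162.56 + $68.27 + $31.79 + $210.31 = $1,220.65
Net pay = $2,664.87 − $1,220.65 = $1,444.22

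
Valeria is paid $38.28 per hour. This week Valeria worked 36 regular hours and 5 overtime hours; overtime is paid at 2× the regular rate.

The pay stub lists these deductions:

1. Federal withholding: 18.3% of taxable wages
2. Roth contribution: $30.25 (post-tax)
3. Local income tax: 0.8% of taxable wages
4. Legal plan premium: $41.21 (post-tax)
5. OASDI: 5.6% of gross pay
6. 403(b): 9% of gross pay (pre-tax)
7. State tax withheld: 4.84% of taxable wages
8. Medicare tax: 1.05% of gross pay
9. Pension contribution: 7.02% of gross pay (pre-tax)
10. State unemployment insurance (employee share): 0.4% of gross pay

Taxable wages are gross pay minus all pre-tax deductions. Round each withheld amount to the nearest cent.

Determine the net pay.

Regular pay: 36 × $38.28 = $1,378.08
Overtime pay: 5 × $38.28 × 2 = $382.80
Gross pay = $1,378.08 + $382.80 = $1,760.88
403(b): $1,760.88 × 0.09 = $158.48
Pension contribution: $1,760.88 × 0.0702 = $123.61
Pre-tax total = $158.48 + $123.61 = $282.09
Taxable wages = $1,760.88 − $282.09 = $1,478.79
Federal withholding: $1,478.79 × 0.183 = $270.62
Local income tax: $1,478.79 × 0.008 = $11.83
State tax withheld: $1,478.79 × 0.0484 = $71.57
Medicare tax: $1,760.88 × 0.0105 = $18.49
State unemployment insurance (employee share): $1,760.88 × 0.004 = $7.04
OASDI: $1,760.88 × 0.056 = $98.61
Legal plan premium: $41.21
Roth contribution: $30.25
Total deductions = $158.48 + $123.61 + $270.62 + $11.83 + $71.57 + $18.49 + $7.04 + $98.61 + $41.21 + $30.25 = $831.71
Net pay = $1,760.88 − $831.71 = $929.17

$929.17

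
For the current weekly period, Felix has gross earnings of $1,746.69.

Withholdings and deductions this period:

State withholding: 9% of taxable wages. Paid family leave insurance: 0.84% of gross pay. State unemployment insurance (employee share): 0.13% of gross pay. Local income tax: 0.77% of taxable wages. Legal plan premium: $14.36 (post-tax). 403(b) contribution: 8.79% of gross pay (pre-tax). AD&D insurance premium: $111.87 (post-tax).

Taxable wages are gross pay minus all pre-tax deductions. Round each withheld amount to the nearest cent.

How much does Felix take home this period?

$1,294.34

403(b) contribution: $1,746.69 × 0.0879 = $153.53
Taxable wages = $1,746.69 − $153.53 = $1,593.16
State withholding: $1,593.16 × 0.09 = $143.38
Local income tax: $1,593.16 × 0.0077 = $12.27
Paid family leave insurance: $1,746.69 × 0.0084 = $14.67
State unemployment insurance (employee share): $1,746.69 × 0.0013 = $2.27
Legal plan premium: $14.36
AD&D insurance premium: $111.87
Total deductions = $153.53 + $143.38 + $12.27 + $14.67 + $2.27 + $14.36 + $111.87 = $452.35
Net pay = $1,746.69 − $452.35 = $1,294.34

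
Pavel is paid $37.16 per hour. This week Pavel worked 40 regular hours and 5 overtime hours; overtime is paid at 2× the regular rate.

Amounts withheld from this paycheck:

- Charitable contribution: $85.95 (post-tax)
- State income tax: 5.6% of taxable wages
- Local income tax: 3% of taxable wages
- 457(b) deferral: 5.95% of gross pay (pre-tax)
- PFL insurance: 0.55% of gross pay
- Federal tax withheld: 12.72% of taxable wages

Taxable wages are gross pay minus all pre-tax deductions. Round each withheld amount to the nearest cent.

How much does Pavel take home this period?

$1,278.72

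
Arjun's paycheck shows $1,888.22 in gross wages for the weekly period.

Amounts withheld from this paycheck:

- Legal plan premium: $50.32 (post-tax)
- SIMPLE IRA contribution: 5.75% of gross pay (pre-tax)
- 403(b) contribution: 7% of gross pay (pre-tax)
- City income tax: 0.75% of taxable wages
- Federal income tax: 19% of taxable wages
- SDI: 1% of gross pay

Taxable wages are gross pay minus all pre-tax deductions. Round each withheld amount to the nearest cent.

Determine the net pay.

$1,252.89

SIMPLE IRA contribution: $1,888.22 × 0.0575 = $108.57
403(b) contribution: $1,888.22 × 0.07 = $132.18
Pre-tax total = $108.57 + $132.18 = $240.75
Taxable wages = $1,888.22 − $240.75 = $1,647.47
Federal income tax: $1,647.47 × 0.19 = $313.02
City income tax: $1,647.47 × 0.0075 = $12.36
SDI: $1,888.22 × 0.01 = $18.88
Legal plan premium: $50.32
Total deductions = $108.57 + $132.18 + $313.02 + $12.36 + $18.88 + $50.32 = $635.33
Net pay = $1,888.22 − $635.33 = $1,252.89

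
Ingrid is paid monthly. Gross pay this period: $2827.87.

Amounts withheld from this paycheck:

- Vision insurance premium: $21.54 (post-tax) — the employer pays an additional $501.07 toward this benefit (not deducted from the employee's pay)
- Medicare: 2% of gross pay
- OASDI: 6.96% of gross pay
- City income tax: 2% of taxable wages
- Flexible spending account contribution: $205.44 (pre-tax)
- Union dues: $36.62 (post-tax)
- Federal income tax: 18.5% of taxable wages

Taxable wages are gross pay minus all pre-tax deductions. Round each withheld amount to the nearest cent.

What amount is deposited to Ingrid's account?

$1773.29

Flexible spending account contribution: $205.44
Taxable wages = $2827.87 − $205.44 = $2622.43
Federal income tax: $2622.43 × 0.185 = $485.15
City income tax: $2622.43 × 0.02 = $52.45
Medicare: $2827.87 × 0.02 = $56.56
OASDI: $2827.87 × 0.0696 = $196.82
Vision insurance premium: $21.54
Union dues: $36.62
(Employer's $501.07 toward vision insurance premium is not withheld from the employee.)
Total deductions = $205.44 + $485.15 + $52.45 + $56.56 + $196.82 + $21.54 + $36.62 = $1054.58
Net pay = $2827.87 − $1054.58 = $1773.29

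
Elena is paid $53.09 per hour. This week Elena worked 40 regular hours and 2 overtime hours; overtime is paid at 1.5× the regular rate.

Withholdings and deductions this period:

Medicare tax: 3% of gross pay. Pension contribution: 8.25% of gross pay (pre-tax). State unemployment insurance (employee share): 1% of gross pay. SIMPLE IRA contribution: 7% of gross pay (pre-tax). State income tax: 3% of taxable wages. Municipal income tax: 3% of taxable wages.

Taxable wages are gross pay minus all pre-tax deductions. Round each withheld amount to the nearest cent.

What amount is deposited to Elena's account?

Regular pay: 40 × $53.09 = $2123.60
Overtime pay: 2 × $53.09 × 1.5 = $159.27
Gross pay = $2123.60 + $159.27 = $2282.87
SIMPLE IRA contribution: $2282.87 × 0.07 = $159.80
Pension contribution: $2282.87 × 0.0825 = $188.34
Pre-tax total = $159.80 + $188.34 = $348.14
Taxable wages = $2282.87 − $348.14 = $1934.73
State income tax: $1934.73 × 0.03 = $58.04
Municipal income tax: $1934.73 × 0.03 = $58.04
State unemployment insurance (employee share): $2282.87 × 0.01 = $22.83
Medicare tax: $2282.87 × 0.03 = $68.49
Total deductions = $159.80 + $188.34 + $58.04 + $58.04 + $22.83 + $68.49 = $555.54
Net pay = $2282.87 − $555.54 = $1727.33

$1727.33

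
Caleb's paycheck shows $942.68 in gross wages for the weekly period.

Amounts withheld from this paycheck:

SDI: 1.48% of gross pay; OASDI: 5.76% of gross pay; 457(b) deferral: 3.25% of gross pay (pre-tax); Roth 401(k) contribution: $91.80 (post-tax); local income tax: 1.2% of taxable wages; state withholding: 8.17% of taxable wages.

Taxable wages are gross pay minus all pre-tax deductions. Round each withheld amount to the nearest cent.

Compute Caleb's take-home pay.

$666.54

457(b) deferral: $942.68 × 0.0325 = $30.64
Taxable wages = $942.68 − $30.64 = $912.04
Local income tax: $912.04 × 0.012 = $10.94
State withholding: $912.04 × 0.0817 = $74.51
SDI: $942.68 × 0.0148 = $13.95
OASDI: $942.68 × 0.0576 = $54.30
Roth 401(k) contribution: $91.80
Total deductions = $30.64 + $10.94 + $74.51 + $13.95 + $54.30 + $91.80 = $276.14
Net pay = $942.68 − $276.14 = $666.54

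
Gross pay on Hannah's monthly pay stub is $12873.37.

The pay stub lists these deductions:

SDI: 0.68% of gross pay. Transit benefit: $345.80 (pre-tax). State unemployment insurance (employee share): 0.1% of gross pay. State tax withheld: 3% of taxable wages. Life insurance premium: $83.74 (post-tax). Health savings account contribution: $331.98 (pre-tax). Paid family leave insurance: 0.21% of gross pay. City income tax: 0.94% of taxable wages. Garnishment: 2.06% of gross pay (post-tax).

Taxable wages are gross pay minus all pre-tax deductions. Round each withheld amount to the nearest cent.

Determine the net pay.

Health savings account contribution: $331.98
Transit benefit: $345.80
Pre-tax total = $331.98 + $345.80 = $677.78
Taxable wages = $12873.37 − $677.78 = $12195.59
City income tax: $12195.59 × 0.0094 = $114.64
State tax withheld: $12195.59 × 0.03 = $365.87
SDI: $12873.37 × 0.0068 = $87.54
Paid family leave insurance: $12873.37 × 0.0021 = $27.03
State unemployment insurance (employee share): $12873.37 × 0.001 = $12.87
Life insurance premium: $83.74
Garnishment: $12873.37 × 0.0206 = $265.19
Total deductions = $331.98 + $345.80 + $114.64 + $365.87 + $87.54 + $27.03 + $12.87 + $83.74 + $265.19 = $1634.66
Net pay = $12873.37 − $1634.66 = $11238.71

$11238.71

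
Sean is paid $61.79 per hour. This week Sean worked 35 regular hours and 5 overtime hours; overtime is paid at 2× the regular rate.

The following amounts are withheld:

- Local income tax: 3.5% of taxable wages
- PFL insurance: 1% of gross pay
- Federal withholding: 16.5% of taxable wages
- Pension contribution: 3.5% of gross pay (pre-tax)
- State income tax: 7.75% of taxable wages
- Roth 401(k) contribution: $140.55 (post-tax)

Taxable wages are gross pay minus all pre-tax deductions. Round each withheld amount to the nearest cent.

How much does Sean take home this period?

$1,770.28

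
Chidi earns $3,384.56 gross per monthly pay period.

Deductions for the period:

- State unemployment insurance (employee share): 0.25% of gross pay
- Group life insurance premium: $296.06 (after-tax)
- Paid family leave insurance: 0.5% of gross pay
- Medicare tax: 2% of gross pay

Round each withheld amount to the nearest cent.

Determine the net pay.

Paid family leave insurance: $3,384.56 × 0.005 = $16.92
State unemployment insurance (employee share): $3,384.56 × 0.0025 = $8.46
Medicare tax: $3,384.56 × 0.02 = $67.69
Group life insurance premium: $296.06
Total deductions = $16.92 + $8.46 + $67.69 + $296.06 = $389.13
Net pay = $3,384.56 − $389.13 = $2,995.43

$2,995.43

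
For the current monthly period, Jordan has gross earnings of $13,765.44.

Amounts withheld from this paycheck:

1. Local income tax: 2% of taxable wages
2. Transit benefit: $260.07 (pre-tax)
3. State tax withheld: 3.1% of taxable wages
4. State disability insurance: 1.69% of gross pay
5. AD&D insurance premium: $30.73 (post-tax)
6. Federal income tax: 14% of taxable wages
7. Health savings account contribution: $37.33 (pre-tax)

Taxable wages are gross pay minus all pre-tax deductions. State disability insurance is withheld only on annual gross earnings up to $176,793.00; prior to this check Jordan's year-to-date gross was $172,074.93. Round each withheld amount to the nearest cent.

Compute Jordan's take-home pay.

$10,785.17

Health savings account contribution: $37.33
Transit benefit: $260.07
Pre-tax total = $37.33 + $260.07 = $297.40
Taxable wages = $13,765.44 − $297.40 = $13,468.04
Local income tax: $13,468.04 × 0.02 = $269.36
State tax withheld: $13,468.04 × 0.031 = $417.51
Federal income tax: $13,468.04 × 0.14 = $1,885.53
State disability insurance: only $176,793.00 − $172,074.93 = $4,718.07 of this check is subject → $4,718.07 × 0.0169 = $79.74
AD&D insurance premium: $30.73
Total deductions = $37.33 + $260.07 + $269.36 + $417.51 + $1,885.53 + $79.74 + $30.73 = $2,980.27
Net pay = $13,765.44 − $2,980.27 = $10,785.17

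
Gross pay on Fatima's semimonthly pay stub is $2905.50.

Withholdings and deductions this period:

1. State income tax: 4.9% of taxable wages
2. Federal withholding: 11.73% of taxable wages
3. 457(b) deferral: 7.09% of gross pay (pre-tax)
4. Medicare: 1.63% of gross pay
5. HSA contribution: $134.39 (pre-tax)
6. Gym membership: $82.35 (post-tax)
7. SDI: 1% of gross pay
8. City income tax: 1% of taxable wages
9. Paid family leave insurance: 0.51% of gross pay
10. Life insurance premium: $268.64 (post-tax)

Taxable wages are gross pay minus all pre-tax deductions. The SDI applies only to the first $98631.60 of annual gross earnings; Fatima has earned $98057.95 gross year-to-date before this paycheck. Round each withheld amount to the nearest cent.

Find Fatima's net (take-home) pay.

$1693.97

HSA contribution: $134.39
457(b) deferral: $2905.50 × 0.0709 = $206.00
Pre-tax total = $134.39 + $206.00 = $340.39
Taxable wages = $2905.50 − $340.39 = $2565.11
State income tax: $2565.11 × 0.049 = $125.69
Federal withholding: $2565.11 × 0.1173 = $300.89
City income tax: $2565.11 × 0.01 = $25.65
Medicare: $2905.50 × 0.0163 = $47.36
SDI: only $98631.60 − $98057.95 = $573.65 of this check is subject → $573.65 × 0.01 = $5.74
Paid family leave insurance: $2905.50 × 0.0051 = $14.82
Gym membership: $82.35
Life insurance premium: $268.64
Total deductions = $134.39 + $206.00 + $125.69 + $300.89 + $25.65 + $47.36 + $5.74 + $14.82 + $82.35 + $268.64 = $1211.53
Net pay = $2905.50 − $1211.53 = $1693.97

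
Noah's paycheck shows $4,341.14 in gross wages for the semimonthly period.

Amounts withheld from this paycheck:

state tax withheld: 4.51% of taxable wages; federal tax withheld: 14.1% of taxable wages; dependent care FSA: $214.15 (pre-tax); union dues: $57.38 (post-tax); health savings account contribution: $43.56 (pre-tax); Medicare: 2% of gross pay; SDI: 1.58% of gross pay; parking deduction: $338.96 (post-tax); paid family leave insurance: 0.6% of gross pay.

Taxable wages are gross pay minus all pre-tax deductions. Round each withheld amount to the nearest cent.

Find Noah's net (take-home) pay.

Dependent care FSA: $214.15
Health savings account contribution: $43.56
Pre-tax total = $214.15 + $43.56 = $257.71
Taxable wages = $4,341.14 − $257.71 = $4,083.43
State tax withheld: $4,083.43 × 0.0451 = $184.16
Federal tax withheld: $4,083.43 × 0.141 = $575.76
SDI: $4,341.14 × 0.0158 = $68.59
Medicare: $4,341.14 × 0.02 = $86.82
Paid family leave insurance: $4,341.14 × 0.006 = $26.05
Union dues: $57.38
Parking deduction: $338.96
Total deductions = $214.15 + $43.56 + $184.16 + $575.76 + $68.59 + $86.82 + $26.05 + $57.38 + $338.96 = $1,595.43
Net pay = $4,341.14 − $1,595.43 = $2,745.71

$2,745.71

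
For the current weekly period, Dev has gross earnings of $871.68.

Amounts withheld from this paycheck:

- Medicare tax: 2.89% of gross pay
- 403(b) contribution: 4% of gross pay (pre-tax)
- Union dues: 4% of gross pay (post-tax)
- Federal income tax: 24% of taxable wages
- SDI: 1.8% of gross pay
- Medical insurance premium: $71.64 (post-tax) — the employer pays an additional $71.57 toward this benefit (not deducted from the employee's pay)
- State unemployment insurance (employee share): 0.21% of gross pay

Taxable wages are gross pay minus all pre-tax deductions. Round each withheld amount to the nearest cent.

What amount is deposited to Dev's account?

403(b) contribution: $871.68 × 0.04 = $34.87
Taxable wages = $871.68 − $34.87 = $836.81
Federal income tax: $836.81 × 0.24 = $200.83
Medicare tax: $871.68 × 0.0289 = $25.19
SDI: $871.68 × 0.018 = $15.69
State unemployment insurance (employee share): $871.68 × 0.0021 = $1.83
Union dues: $871.68 × 0.04 = $34.87
Medical insurance premium: $71.64
(Employer's $71.57 toward medical insurance premium is not withheld from the employee.)
Total deductions = $34.87 + $200.83 + $25.19 + $15.69 + $1.83 + $34.87 + $71.64 = $384.92
Net pay = $871.68 − $384.92 = $486.76

$486.76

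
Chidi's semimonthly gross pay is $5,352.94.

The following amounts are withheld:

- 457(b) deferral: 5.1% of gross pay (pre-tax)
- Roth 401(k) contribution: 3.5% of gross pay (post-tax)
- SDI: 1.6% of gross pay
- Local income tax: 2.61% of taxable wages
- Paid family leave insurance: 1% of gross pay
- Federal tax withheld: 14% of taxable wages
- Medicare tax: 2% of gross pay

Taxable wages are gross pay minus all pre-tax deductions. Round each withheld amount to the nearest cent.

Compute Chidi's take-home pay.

$3,802.57

457(b) deferral: $5,352.94 × 0.051 = $273.00
Taxable wages = $5,352.94 − $273.00 = $5,079.94
Federal tax withheld: $5,079.94 × 0.14 = $711.19
Local income tax: $5,079.94 × 0.0261 = $132.59
SDI: $5,352.94 × 0.016 = $85.65
Medicare tax: $5,352.94 × 0.02 = $107.06
Paid family leave insurance: $5,352.94 × 0.01 = $53.53
Roth 401(k) contribution: $5,352.94 × 0.035 = $187.35
Total deductions = $273.00 + $711.19 + $132.59 + $85.65 + $107.06 + $53.53 + $187.35 = $1,550.37
Net pay = $5,352.94 − $1,550.37 = $3,802.57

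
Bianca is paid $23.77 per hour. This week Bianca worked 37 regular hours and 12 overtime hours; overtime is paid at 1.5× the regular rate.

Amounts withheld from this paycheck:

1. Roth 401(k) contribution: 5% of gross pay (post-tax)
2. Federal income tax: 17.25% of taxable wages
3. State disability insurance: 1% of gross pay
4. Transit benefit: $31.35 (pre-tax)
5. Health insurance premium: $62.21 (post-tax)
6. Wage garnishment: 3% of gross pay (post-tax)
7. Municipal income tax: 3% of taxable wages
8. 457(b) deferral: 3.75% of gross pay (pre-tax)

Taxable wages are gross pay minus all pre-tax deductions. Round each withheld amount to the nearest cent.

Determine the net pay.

Regular pay: 37 × $23.77 = $879.49
Overtime pay: 12 × $23.77 × 1.5 = $427.86
Gross pay = $879.49 + $427.86 = $1307.35
Transit benefit: $31.35
457(b) deferral: $1307.35 × 0.0375 = $49.03
Pre-tax total = $31.35 + $49.03 = $80.38
Taxable wages = $1307.35 − $80.38 = $1226.97
Federal income tax: $1226.97 × 0.1725 = $211.65
Municipal income tax: $1226.97 × 0.03 = $36.81
State disability insurance: $1307.35 × 0.01 = $13.07
Health insurance premium: $62.21
Roth 401(k) contribution: $1307.35 × 0.05 = $65.37
Wage garnishment: $1307.35 × 0.03 = $39.22
Total deductions = $31.35 + $49.03 + $211.65 + $36.81 + $13.07 + $62.21 + $65.37 + $39.22 = $508.71
Net pay = $1307.35 − $508.71 = $798.64

$798.64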